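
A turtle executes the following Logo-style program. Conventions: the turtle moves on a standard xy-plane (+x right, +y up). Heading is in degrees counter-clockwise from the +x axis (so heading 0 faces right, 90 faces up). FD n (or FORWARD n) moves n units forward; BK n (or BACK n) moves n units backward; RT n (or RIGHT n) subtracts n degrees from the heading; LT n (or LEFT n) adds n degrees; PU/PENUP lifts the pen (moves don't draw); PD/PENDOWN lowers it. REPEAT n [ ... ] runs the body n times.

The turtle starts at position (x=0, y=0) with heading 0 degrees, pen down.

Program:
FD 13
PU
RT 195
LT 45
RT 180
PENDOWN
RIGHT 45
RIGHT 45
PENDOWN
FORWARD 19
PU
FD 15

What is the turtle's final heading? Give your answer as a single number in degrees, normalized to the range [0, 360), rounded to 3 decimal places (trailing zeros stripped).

Executing turtle program step by step:
Start: pos=(0,0), heading=0, pen down
FD 13: (0,0) -> (13,0) [heading=0, draw]
PU: pen up
RT 195: heading 0 -> 165
LT 45: heading 165 -> 210
RT 180: heading 210 -> 30
PD: pen down
RT 45: heading 30 -> 345
RT 45: heading 345 -> 300
PD: pen down
FD 19: (13,0) -> (22.5,-16.454) [heading=300, draw]
PU: pen up
FD 15: (22.5,-16.454) -> (30,-29.445) [heading=300, move]
Final: pos=(30,-29.445), heading=300, 2 segment(s) drawn

Answer: 300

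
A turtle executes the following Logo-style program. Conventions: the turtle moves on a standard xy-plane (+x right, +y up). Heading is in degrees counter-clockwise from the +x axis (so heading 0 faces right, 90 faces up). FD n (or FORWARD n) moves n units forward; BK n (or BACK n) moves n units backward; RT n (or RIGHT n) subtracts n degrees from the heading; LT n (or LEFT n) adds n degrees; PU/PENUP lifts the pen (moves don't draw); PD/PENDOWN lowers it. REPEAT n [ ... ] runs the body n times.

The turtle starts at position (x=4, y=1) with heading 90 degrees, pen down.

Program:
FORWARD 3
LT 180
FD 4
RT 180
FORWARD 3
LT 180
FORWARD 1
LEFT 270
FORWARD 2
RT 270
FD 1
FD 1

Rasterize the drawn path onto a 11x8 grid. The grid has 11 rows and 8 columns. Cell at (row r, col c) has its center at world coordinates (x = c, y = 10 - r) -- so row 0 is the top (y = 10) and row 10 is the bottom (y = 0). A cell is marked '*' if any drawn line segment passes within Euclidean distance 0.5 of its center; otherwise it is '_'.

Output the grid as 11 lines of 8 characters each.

Answer: ________
________
________
________
________
________
____*___
____*___
__***___
__*_*___
__*_*___

Derivation:
Segment 0: (4,1) -> (4,4)
Segment 1: (4,4) -> (4,0)
Segment 2: (4,0) -> (4,3)
Segment 3: (4,3) -> (4,2)
Segment 4: (4,2) -> (2,2)
Segment 5: (2,2) -> (2,1)
Segment 6: (2,1) -> (2,0)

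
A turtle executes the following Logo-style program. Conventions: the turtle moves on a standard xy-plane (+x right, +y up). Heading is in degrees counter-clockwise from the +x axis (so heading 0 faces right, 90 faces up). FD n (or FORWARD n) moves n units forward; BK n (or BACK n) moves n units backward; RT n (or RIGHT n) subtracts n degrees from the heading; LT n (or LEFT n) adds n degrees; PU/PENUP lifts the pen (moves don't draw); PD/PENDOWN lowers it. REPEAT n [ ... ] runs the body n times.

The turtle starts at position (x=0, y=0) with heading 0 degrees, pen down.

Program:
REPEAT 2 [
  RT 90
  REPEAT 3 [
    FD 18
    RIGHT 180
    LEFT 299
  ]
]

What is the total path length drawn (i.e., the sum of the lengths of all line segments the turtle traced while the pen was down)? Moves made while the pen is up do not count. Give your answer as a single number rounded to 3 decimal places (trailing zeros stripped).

Answer: 108

Derivation:
Executing turtle program step by step:
Start: pos=(0,0), heading=0, pen down
REPEAT 2 [
  -- iteration 1/2 --
  RT 90: heading 0 -> 270
  REPEAT 3 [
    -- iteration 1/3 --
    FD 18: (0,0) -> (0,-18) [heading=270, draw]
    RT 180: heading 270 -> 90
    LT 299: heading 90 -> 29
    -- iteration 2/3 --
    FD 18: (0,-18) -> (15.743,-9.273) [heading=29, draw]
    RT 180: heading 29 -> 209
    LT 299: heading 209 -> 148
    -- iteration 3/3 --
    FD 18: (15.743,-9.273) -> (0.478,0.265) [heading=148, draw]
    RT 180: heading 148 -> 328
    LT 299: heading 328 -> 267
  ]
  -- iteration 2/2 --
  RT 90: heading 267 -> 177
  REPEAT 3 [
    -- iteration 1/3 --
    FD 18: (0.478,0.265) -> (-17.497,1.207) [heading=177, draw]
    RT 180: heading 177 -> 357
    LT 299: heading 357 -> 296
    -- iteration 2/3 --
    FD 18: (-17.497,1.207) -> (-9.606,-14.971) [heading=296, draw]
    RT 180: heading 296 -> 116
    LT 299: heading 116 -> 55
    -- iteration 3/3 --
    FD 18: (-9.606,-14.971) -> (0.718,-0.226) [heading=55, draw]
    RT 180: heading 55 -> 235
    LT 299: heading 235 -> 174
  ]
]
Final: pos=(0.718,-0.226), heading=174, 6 segment(s) drawn

Segment lengths:
  seg 1: (0,0) -> (0,-18), length = 18
  seg 2: (0,-18) -> (15.743,-9.273), length = 18
  seg 3: (15.743,-9.273) -> (0.478,0.265), length = 18
  seg 4: (0.478,0.265) -> (-17.497,1.207), length = 18
  seg 5: (-17.497,1.207) -> (-9.606,-14.971), length = 18
  seg 6: (-9.606,-14.971) -> (0.718,-0.226), length = 18
Total = 108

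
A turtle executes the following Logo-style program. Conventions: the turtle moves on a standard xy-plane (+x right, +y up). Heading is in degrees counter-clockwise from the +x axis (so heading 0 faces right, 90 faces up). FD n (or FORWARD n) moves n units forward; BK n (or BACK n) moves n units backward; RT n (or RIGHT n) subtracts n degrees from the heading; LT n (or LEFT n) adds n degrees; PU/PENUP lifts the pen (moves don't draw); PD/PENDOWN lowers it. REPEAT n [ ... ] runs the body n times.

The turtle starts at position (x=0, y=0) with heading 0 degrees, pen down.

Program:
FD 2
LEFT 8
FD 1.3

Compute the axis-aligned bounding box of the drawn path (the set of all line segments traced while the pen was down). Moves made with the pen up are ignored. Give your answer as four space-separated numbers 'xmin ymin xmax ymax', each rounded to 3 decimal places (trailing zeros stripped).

Executing turtle program step by step:
Start: pos=(0,0), heading=0, pen down
FD 2: (0,0) -> (2,0) [heading=0, draw]
LT 8: heading 0 -> 8
FD 1.3: (2,0) -> (3.287,0.181) [heading=8, draw]
Final: pos=(3.287,0.181), heading=8, 2 segment(s) drawn

Segment endpoints: x in {0, 2, 3.287}, y in {0, 0.181}
xmin=0, ymin=0, xmax=3.287, ymax=0.181

Answer: 0 0 3.287 0.181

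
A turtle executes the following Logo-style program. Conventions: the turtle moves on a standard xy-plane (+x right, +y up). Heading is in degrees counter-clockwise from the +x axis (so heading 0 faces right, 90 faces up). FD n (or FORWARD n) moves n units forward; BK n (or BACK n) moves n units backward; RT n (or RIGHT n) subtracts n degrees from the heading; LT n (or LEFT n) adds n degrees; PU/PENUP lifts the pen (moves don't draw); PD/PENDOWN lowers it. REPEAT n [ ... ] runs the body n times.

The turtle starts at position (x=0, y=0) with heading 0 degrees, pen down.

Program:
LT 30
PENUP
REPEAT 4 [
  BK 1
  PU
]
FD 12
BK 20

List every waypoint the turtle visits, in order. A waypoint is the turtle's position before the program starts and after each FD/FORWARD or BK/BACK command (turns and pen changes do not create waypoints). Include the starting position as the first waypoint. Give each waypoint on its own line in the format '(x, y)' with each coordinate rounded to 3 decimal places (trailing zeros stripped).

Executing turtle program step by step:
Start: pos=(0,0), heading=0, pen down
LT 30: heading 0 -> 30
PU: pen up
REPEAT 4 [
  -- iteration 1/4 --
  BK 1: (0,0) -> (-0.866,-0.5) [heading=30, move]
  PU: pen up
  -- iteration 2/4 --
  BK 1: (-0.866,-0.5) -> (-1.732,-1) [heading=30, move]
  PU: pen up
  -- iteration 3/4 --
  BK 1: (-1.732,-1) -> (-2.598,-1.5) [heading=30, move]
  PU: pen up
  -- iteration 4/4 --
  BK 1: (-2.598,-1.5) -> (-3.464,-2) [heading=30, move]
  PU: pen up
]
FD 12: (-3.464,-2) -> (6.928,4) [heading=30, move]
BK 20: (6.928,4) -> (-10.392,-6) [heading=30, move]
Final: pos=(-10.392,-6), heading=30, 0 segment(s) drawn
Waypoints (7 total):
(0, 0)
(-0.866, -0.5)
(-1.732, -1)
(-2.598, -1.5)
(-3.464, -2)
(6.928, 4)
(-10.392, -6)

Answer: (0, 0)
(-0.866, -0.5)
(-1.732, -1)
(-2.598, -1.5)
(-3.464, -2)
(6.928, 4)
(-10.392, -6)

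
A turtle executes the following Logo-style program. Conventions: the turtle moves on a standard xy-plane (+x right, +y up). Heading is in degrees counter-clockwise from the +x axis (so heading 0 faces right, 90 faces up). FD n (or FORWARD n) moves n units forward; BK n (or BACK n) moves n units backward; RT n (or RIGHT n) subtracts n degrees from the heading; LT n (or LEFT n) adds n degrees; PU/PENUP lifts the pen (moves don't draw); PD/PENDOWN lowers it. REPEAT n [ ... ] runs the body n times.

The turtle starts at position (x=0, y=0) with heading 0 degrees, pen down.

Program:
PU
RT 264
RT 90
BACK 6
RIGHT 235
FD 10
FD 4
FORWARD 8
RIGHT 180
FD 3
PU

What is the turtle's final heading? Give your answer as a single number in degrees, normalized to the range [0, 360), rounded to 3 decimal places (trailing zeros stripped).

Executing turtle program step by step:
Start: pos=(0,0), heading=0, pen down
PU: pen up
RT 264: heading 0 -> 96
RT 90: heading 96 -> 6
BK 6: (0,0) -> (-5.967,-0.627) [heading=6, move]
RT 235: heading 6 -> 131
FD 10: (-5.967,-0.627) -> (-12.528,6.92) [heading=131, move]
FD 4: (-12.528,6.92) -> (-15.152,9.939) [heading=131, move]
FD 8: (-15.152,9.939) -> (-20.4,15.976) [heading=131, move]
RT 180: heading 131 -> 311
FD 3: (-20.4,15.976) -> (-18.432,13.712) [heading=311, move]
PU: pen up
Final: pos=(-18.432,13.712), heading=311, 0 segment(s) drawn

Answer: 311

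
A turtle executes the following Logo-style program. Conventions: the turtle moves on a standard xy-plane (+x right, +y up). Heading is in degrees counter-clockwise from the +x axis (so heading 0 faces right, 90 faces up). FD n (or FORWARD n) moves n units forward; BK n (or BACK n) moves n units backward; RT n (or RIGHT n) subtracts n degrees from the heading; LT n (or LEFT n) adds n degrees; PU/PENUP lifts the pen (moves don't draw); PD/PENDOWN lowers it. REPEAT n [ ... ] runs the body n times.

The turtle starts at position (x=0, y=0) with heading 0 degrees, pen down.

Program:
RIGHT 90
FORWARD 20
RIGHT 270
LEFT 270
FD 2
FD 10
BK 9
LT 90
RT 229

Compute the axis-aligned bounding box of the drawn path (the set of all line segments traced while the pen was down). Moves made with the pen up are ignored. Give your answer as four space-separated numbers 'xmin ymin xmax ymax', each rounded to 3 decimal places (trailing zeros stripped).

Answer: 0 -32 0 0

Derivation:
Executing turtle program step by step:
Start: pos=(0,0), heading=0, pen down
RT 90: heading 0 -> 270
FD 20: (0,0) -> (0,-20) [heading=270, draw]
RT 270: heading 270 -> 0
LT 270: heading 0 -> 270
FD 2: (0,-20) -> (0,-22) [heading=270, draw]
FD 10: (0,-22) -> (0,-32) [heading=270, draw]
BK 9: (0,-32) -> (0,-23) [heading=270, draw]
LT 90: heading 270 -> 0
RT 229: heading 0 -> 131
Final: pos=(0,-23), heading=131, 4 segment(s) drawn

Segment endpoints: x in {0, 0, 0, 0, 0}, y in {-32, -23, -22, -20, 0}
xmin=0, ymin=-32, xmax=0, ymax=0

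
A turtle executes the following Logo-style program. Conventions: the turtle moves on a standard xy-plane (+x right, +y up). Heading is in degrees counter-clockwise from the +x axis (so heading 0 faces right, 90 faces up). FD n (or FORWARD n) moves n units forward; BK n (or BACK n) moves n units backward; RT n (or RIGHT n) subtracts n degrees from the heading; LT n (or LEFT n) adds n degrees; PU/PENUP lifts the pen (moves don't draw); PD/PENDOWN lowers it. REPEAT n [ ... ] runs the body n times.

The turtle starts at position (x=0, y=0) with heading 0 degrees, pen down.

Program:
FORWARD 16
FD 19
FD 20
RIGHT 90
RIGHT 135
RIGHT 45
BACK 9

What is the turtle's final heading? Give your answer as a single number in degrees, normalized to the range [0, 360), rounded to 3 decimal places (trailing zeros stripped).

Answer: 90

Derivation:
Executing turtle program step by step:
Start: pos=(0,0), heading=0, pen down
FD 16: (0,0) -> (16,0) [heading=0, draw]
FD 19: (16,0) -> (35,0) [heading=0, draw]
FD 20: (35,0) -> (55,0) [heading=0, draw]
RT 90: heading 0 -> 270
RT 135: heading 270 -> 135
RT 45: heading 135 -> 90
BK 9: (55,0) -> (55,-9) [heading=90, draw]
Final: pos=(55,-9), heading=90, 4 segment(s) drawn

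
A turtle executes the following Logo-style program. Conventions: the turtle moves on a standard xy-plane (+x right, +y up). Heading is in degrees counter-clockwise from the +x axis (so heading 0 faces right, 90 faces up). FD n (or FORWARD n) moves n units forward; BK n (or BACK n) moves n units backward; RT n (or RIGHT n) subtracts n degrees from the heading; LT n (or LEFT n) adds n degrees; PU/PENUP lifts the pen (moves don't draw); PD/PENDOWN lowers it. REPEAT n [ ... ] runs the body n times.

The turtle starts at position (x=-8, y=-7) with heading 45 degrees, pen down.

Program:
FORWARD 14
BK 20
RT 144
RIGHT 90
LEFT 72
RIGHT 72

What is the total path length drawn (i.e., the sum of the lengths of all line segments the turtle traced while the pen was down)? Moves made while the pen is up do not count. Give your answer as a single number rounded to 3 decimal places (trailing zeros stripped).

Answer: 34

Derivation:
Executing turtle program step by step:
Start: pos=(-8,-7), heading=45, pen down
FD 14: (-8,-7) -> (1.899,2.899) [heading=45, draw]
BK 20: (1.899,2.899) -> (-12.243,-11.243) [heading=45, draw]
RT 144: heading 45 -> 261
RT 90: heading 261 -> 171
LT 72: heading 171 -> 243
RT 72: heading 243 -> 171
Final: pos=(-12.243,-11.243), heading=171, 2 segment(s) drawn

Segment lengths:
  seg 1: (-8,-7) -> (1.899,2.899), length = 14
  seg 2: (1.899,2.899) -> (-12.243,-11.243), length = 20
Total = 34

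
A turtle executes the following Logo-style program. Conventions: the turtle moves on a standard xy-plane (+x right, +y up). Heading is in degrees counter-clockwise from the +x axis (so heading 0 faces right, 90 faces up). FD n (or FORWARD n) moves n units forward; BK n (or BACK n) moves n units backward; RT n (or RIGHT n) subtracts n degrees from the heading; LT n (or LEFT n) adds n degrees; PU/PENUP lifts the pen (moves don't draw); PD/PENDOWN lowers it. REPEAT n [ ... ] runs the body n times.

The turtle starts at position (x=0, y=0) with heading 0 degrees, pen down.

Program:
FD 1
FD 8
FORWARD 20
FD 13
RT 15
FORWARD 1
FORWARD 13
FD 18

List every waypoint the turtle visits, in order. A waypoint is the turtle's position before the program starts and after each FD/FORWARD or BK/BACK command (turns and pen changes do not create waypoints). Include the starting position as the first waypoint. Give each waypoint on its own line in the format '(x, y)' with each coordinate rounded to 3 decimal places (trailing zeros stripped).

Answer: (0, 0)
(1, 0)
(9, 0)
(29, 0)
(42, 0)
(42.966, -0.259)
(55.523, -3.623)
(72.91, -8.282)

Derivation:
Executing turtle program step by step:
Start: pos=(0,0), heading=0, pen down
FD 1: (0,0) -> (1,0) [heading=0, draw]
FD 8: (1,0) -> (9,0) [heading=0, draw]
FD 20: (9,0) -> (29,0) [heading=0, draw]
FD 13: (29,0) -> (42,0) [heading=0, draw]
RT 15: heading 0 -> 345
FD 1: (42,0) -> (42.966,-0.259) [heading=345, draw]
FD 13: (42.966,-0.259) -> (55.523,-3.623) [heading=345, draw]
FD 18: (55.523,-3.623) -> (72.91,-8.282) [heading=345, draw]
Final: pos=(72.91,-8.282), heading=345, 7 segment(s) drawn
Waypoints (8 total):
(0, 0)
(1, 0)
(9, 0)
(29, 0)
(42, 0)
(42.966, -0.259)
(55.523, -3.623)
(72.91, -8.282)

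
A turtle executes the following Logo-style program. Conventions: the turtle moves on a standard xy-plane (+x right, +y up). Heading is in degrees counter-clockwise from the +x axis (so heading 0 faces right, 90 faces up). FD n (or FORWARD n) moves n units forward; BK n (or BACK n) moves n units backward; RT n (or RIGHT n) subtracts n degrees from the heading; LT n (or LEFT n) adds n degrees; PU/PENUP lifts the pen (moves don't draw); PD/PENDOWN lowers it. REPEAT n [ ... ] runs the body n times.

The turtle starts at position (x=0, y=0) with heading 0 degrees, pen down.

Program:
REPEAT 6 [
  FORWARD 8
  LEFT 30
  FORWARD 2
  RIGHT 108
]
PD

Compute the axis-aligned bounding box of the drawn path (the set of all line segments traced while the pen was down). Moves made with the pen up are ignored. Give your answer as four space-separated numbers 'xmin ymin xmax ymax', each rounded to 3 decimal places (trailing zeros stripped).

Executing turtle program step by step:
Start: pos=(0,0), heading=0, pen down
REPEAT 6 [
  -- iteration 1/6 --
  FD 8: (0,0) -> (8,0) [heading=0, draw]
  LT 30: heading 0 -> 30
  FD 2: (8,0) -> (9.732,1) [heading=30, draw]
  RT 108: heading 30 -> 282
  -- iteration 2/6 --
  FD 8: (9.732,1) -> (11.395,-6.825) [heading=282, draw]
  LT 30: heading 282 -> 312
  FD 2: (11.395,-6.825) -> (12.734,-8.311) [heading=312, draw]
  RT 108: heading 312 -> 204
  -- iteration 3/6 --
  FD 8: (12.734,-8.311) -> (5.425,-11.565) [heading=204, draw]
  LT 30: heading 204 -> 234
  FD 2: (5.425,-11.565) -> (4.25,-13.183) [heading=234, draw]
  RT 108: heading 234 -> 126
  -- iteration 4/6 --
  FD 8: (4.25,-13.183) -> (-0.453,-6.711) [heading=126, draw]
  LT 30: heading 126 -> 156
  FD 2: (-0.453,-6.711) -> (-2.28,-5.898) [heading=156, draw]
  RT 108: heading 156 -> 48
  -- iteration 5/6 --
  FD 8: (-2.28,-5.898) -> (3.073,0.047) [heading=48, draw]
  LT 30: heading 48 -> 78
  FD 2: (3.073,0.047) -> (3.489,2.004) [heading=78, draw]
  RT 108: heading 78 -> 330
  -- iteration 6/6 --
  FD 8: (3.489,2.004) -> (10.417,-1.996) [heading=330, draw]
  LT 30: heading 330 -> 0
  FD 2: (10.417,-1.996) -> (12.417,-1.996) [heading=0, draw]
  RT 108: heading 0 -> 252
]
PD: pen down
Final: pos=(12.417,-1.996), heading=252, 12 segment(s) drawn

Segment endpoints: x in {-2.28, -0.453, 0, 3.073, 3.489, 4.25, 5.425, 8, 9.732, 10.417, 11.395, 12.417, 12.734}, y in {-13.183, -11.565, -8.311, -6.825, -6.711, -5.898, -1.996, -1.996, 0, 0.047, 1, 2.004}
xmin=-2.28, ymin=-13.183, xmax=12.734, ymax=2.004

Answer: -2.28 -13.183 12.734 2.004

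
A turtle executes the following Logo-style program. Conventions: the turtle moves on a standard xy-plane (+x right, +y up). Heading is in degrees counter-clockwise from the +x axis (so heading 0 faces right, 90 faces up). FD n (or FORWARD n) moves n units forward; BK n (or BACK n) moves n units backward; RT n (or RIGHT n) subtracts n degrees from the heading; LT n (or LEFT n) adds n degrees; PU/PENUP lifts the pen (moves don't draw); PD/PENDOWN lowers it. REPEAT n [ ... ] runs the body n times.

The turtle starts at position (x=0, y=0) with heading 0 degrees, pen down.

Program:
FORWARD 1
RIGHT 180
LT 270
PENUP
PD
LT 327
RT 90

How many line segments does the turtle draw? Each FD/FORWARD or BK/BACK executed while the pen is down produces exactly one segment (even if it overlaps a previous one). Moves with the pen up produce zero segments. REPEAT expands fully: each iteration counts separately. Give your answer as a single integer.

Answer: 1

Derivation:
Executing turtle program step by step:
Start: pos=(0,0), heading=0, pen down
FD 1: (0,0) -> (1,0) [heading=0, draw]
RT 180: heading 0 -> 180
LT 270: heading 180 -> 90
PU: pen up
PD: pen down
LT 327: heading 90 -> 57
RT 90: heading 57 -> 327
Final: pos=(1,0), heading=327, 1 segment(s) drawn
Segments drawn: 1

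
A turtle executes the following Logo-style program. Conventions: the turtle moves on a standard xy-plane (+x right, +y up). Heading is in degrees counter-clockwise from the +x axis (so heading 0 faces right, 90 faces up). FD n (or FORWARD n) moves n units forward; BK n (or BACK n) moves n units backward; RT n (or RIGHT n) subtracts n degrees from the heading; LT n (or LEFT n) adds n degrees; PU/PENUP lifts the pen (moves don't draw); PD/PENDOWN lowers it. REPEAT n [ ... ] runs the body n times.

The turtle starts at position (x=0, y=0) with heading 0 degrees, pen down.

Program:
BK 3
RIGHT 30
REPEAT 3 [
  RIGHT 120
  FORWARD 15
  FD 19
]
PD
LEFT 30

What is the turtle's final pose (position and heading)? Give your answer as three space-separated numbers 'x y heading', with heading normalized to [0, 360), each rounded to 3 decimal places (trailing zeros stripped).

Executing turtle program step by step:
Start: pos=(0,0), heading=0, pen down
BK 3: (0,0) -> (-3,0) [heading=0, draw]
RT 30: heading 0 -> 330
REPEAT 3 [
  -- iteration 1/3 --
  RT 120: heading 330 -> 210
  FD 15: (-3,0) -> (-15.99,-7.5) [heading=210, draw]
  FD 19: (-15.99,-7.5) -> (-32.445,-17) [heading=210, draw]
  -- iteration 2/3 --
  RT 120: heading 210 -> 90
  FD 15: (-32.445,-17) -> (-32.445,-2) [heading=90, draw]
  FD 19: (-32.445,-2) -> (-32.445,17) [heading=90, draw]
  -- iteration 3/3 --
  RT 120: heading 90 -> 330
  FD 15: (-32.445,17) -> (-19.454,9.5) [heading=330, draw]
  FD 19: (-19.454,9.5) -> (-3,0) [heading=330, draw]
]
PD: pen down
LT 30: heading 330 -> 0
Final: pos=(-3,0), heading=0, 7 segment(s) drawn

Answer: -3 0 0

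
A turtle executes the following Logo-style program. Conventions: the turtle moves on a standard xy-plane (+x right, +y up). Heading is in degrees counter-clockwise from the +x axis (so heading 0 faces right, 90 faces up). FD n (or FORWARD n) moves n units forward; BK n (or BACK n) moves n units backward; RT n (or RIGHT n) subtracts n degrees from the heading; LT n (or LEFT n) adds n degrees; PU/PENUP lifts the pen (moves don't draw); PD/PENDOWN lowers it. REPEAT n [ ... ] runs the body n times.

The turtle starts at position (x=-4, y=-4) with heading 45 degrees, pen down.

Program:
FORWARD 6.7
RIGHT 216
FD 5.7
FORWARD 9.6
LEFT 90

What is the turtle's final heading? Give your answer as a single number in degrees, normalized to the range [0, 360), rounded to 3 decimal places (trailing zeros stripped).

Answer: 279

Derivation:
Executing turtle program step by step:
Start: pos=(-4,-4), heading=45, pen down
FD 6.7: (-4,-4) -> (0.738,0.738) [heading=45, draw]
RT 216: heading 45 -> 189
FD 5.7: (0.738,0.738) -> (-4.892,-0.154) [heading=189, draw]
FD 9.6: (-4.892,-0.154) -> (-14.374,-1.656) [heading=189, draw]
LT 90: heading 189 -> 279
Final: pos=(-14.374,-1.656), heading=279, 3 segment(s) drawn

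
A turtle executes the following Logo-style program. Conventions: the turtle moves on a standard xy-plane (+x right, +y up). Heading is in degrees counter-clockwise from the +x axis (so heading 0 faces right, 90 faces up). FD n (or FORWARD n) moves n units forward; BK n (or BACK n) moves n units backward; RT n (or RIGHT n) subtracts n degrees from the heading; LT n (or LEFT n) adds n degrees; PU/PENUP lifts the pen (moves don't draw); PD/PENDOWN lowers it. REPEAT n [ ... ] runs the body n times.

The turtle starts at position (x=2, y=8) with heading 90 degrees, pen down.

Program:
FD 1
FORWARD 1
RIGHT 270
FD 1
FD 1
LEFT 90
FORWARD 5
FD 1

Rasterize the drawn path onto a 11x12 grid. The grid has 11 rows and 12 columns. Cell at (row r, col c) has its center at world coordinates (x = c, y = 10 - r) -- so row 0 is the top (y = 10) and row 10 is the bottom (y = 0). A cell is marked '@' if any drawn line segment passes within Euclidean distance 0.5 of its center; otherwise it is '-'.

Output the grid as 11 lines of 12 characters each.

Answer: @@@---------
@-@---------
@-@---------
@-----------
@-----------
@-----------
@-----------
------------
------------
------------
------------

Derivation:
Segment 0: (2,8) -> (2,9)
Segment 1: (2,9) -> (2,10)
Segment 2: (2,10) -> (1,10)
Segment 3: (1,10) -> (0,10)
Segment 4: (0,10) -> (0,5)
Segment 5: (0,5) -> (0,4)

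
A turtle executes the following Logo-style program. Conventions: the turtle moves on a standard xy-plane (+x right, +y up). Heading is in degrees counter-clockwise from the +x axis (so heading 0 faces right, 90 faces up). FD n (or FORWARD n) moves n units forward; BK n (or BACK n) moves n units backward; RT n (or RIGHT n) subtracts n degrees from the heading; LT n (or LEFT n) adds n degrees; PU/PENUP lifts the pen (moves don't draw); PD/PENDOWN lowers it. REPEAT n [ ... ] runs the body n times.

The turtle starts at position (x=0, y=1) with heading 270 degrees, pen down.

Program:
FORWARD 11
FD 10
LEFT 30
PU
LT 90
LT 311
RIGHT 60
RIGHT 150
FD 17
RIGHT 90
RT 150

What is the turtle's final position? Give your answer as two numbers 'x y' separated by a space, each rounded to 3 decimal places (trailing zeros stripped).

Answer: -11.153 -7.17

Derivation:
Executing turtle program step by step:
Start: pos=(0,1), heading=270, pen down
FD 11: (0,1) -> (0,-10) [heading=270, draw]
FD 10: (0,-10) -> (0,-20) [heading=270, draw]
LT 30: heading 270 -> 300
PU: pen up
LT 90: heading 300 -> 30
LT 311: heading 30 -> 341
RT 60: heading 341 -> 281
RT 150: heading 281 -> 131
FD 17: (0,-20) -> (-11.153,-7.17) [heading=131, move]
RT 90: heading 131 -> 41
RT 150: heading 41 -> 251
Final: pos=(-11.153,-7.17), heading=251, 2 segment(s) drawn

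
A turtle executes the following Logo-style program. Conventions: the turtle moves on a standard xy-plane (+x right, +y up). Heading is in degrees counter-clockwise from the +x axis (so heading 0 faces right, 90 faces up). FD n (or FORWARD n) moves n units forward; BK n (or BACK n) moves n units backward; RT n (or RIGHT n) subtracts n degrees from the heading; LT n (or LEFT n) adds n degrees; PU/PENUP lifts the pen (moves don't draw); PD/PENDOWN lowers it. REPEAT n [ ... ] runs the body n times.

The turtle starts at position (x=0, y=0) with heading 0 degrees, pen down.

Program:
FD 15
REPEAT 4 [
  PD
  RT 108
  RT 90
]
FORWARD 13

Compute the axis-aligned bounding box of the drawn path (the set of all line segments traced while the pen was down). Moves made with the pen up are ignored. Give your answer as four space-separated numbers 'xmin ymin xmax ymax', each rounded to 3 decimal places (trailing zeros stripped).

Answer: 0 -12.364 19.017 0

Derivation:
Executing turtle program step by step:
Start: pos=(0,0), heading=0, pen down
FD 15: (0,0) -> (15,0) [heading=0, draw]
REPEAT 4 [
  -- iteration 1/4 --
  PD: pen down
  RT 108: heading 0 -> 252
  RT 90: heading 252 -> 162
  -- iteration 2/4 --
  PD: pen down
  RT 108: heading 162 -> 54
  RT 90: heading 54 -> 324
  -- iteration 3/4 --
  PD: pen down
  RT 108: heading 324 -> 216
  RT 90: heading 216 -> 126
  -- iteration 4/4 --
  PD: pen down
  RT 108: heading 126 -> 18
  RT 90: heading 18 -> 288
]
FD 13: (15,0) -> (19.017,-12.364) [heading=288, draw]
Final: pos=(19.017,-12.364), heading=288, 2 segment(s) drawn

Segment endpoints: x in {0, 15, 19.017}, y in {-12.364, 0}
xmin=0, ymin=-12.364, xmax=19.017, ymax=0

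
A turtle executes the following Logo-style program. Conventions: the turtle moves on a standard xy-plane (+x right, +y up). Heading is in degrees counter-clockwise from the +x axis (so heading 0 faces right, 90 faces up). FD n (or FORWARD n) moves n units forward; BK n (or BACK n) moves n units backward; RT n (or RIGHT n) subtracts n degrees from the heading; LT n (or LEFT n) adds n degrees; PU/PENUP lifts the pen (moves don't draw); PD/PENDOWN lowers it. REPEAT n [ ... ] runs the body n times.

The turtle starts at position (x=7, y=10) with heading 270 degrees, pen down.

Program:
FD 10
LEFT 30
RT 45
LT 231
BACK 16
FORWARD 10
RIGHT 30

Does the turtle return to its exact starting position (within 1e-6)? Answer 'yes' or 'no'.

Answer: no

Derivation:
Executing turtle program step by step:
Start: pos=(7,10), heading=270, pen down
FD 10: (7,10) -> (7,0) [heading=270, draw]
LT 30: heading 270 -> 300
RT 45: heading 300 -> 255
LT 231: heading 255 -> 126
BK 16: (7,0) -> (16.405,-12.944) [heading=126, draw]
FD 10: (16.405,-12.944) -> (10.527,-4.854) [heading=126, draw]
RT 30: heading 126 -> 96
Final: pos=(10.527,-4.854), heading=96, 3 segment(s) drawn

Start position: (7, 10)
Final position: (10.527, -4.854)
Distance = 15.267; >= 1e-6 -> NOT closed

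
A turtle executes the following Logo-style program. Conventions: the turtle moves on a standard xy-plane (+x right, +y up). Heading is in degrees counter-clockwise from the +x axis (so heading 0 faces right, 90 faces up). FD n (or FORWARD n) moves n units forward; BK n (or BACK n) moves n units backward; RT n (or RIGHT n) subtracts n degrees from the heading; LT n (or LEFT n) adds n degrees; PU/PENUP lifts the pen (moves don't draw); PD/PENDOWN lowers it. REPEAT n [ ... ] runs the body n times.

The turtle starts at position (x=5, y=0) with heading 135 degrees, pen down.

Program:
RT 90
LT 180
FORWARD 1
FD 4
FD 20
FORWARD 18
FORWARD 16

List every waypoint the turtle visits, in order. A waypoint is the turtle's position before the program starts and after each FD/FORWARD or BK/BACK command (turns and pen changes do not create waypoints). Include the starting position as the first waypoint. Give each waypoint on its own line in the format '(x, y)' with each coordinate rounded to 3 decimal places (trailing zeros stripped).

Answer: (5, 0)
(4.293, -0.707)
(1.464, -3.536)
(-12.678, -17.678)
(-25.406, -30.406)
(-36.719, -41.719)

Derivation:
Executing turtle program step by step:
Start: pos=(5,0), heading=135, pen down
RT 90: heading 135 -> 45
LT 180: heading 45 -> 225
FD 1: (5,0) -> (4.293,-0.707) [heading=225, draw]
FD 4: (4.293,-0.707) -> (1.464,-3.536) [heading=225, draw]
FD 20: (1.464,-3.536) -> (-12.678,-17.678) [heading=225, draw]
FD 18: (-12.678,-17.678) -> (-25.406,-30.406) [heading=225, draw]
FD 16: (-25.406,-30.406) -> (-36.719,-41.719) [heading=225, draw]
Final: pos=(-36.719,-41.719), heading=225, 5 segment(s) drawn
Waypoints (6 total):
(5, 0)
(4.293, -0.707)
(1.464, -3.536)
(-12.678, -17.678)
(-25.406, -30.406)
(-36.719, -41.719)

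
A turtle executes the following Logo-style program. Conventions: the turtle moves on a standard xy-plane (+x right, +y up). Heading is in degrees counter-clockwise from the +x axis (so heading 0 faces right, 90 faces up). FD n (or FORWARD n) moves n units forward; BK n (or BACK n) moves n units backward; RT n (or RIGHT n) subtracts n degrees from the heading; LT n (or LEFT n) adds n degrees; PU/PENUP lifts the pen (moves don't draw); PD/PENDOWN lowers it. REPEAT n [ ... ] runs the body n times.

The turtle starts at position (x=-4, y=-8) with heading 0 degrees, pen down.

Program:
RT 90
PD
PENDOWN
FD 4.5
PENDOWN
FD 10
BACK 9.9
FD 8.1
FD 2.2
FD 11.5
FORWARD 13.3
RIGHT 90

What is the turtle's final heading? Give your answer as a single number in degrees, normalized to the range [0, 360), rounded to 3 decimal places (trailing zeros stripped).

Answer: 180

Derivation:
Executing turtle program step by step:
Start: pos=(-4,-8), heading=0, pen down
RT 90: heading 0 -> 270
PD: pen down
PD: pen down
FD 4.5: (-4,-8) -> (-4,-12.5) [heading=270, draw]
PD: pen down
FD 10: (-4,-12.5) -> (-4,-22.5) [heading=270, draw]
BK 9.9: (-4,-22.5) -> (-4,-12.6) [heading=270, draw]
FD 8.1: (-4,-12.6) -> (-4,-20.7) [heading=270, draw]
FD 2.2: (-4,-20.7) -> (-4,-22.9) [heading=270, draw]
FD 11.5: (-4,-22.9) -> (-4,-34.4) [heading=270, draw]
FD 13.3: (-4,-34.4) -> (-4,-47.7) [heading=270, draw]
RT 90: heading 270 -> 180
Final: pos=(-4,-47.7), heading=180, 7 segment(s) drawn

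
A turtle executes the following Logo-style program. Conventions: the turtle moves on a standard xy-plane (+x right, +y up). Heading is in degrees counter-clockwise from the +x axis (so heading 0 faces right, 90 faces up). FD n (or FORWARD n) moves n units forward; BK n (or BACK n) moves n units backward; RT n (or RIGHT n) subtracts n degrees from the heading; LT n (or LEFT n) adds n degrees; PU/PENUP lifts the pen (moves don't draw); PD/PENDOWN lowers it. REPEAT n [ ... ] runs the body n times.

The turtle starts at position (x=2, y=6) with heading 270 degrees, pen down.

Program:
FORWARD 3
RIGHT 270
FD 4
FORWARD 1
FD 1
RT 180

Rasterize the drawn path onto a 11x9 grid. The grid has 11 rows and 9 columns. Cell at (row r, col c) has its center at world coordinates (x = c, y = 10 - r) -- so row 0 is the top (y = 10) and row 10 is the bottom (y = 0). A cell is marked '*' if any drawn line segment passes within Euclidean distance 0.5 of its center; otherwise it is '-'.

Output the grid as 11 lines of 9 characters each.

Segment 0: (2,6) -> (2,3)
Segment 1: (2,3) -> (6,3)
Segment 2: (6,3) -> (7,3)
Segment 3: (7,3) -> (8,3)

Answer: ---------
---------
---------
---------
--*------
--*------
--*------
--*******
---------
---------
---------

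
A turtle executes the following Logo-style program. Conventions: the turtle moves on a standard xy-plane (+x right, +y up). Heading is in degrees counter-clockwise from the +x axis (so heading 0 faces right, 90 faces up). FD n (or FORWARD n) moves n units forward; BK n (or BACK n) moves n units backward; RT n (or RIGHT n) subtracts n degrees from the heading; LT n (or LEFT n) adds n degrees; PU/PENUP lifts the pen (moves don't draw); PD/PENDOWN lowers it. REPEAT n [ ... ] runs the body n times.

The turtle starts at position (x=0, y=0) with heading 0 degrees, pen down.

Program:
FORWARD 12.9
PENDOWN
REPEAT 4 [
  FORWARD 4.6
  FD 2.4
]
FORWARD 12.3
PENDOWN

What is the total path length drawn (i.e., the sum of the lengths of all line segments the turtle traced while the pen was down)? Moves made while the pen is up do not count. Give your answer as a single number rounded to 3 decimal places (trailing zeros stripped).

Executing turtle program step by step:
Start: pos=(0,0), heading=0, pen down
FD 12.9: (0,0) -> (12.9,0) [heading=0, draw]
PD: pen down
REPEAT 4 [
  -- iteration 1/4 --
  FD 4.6: (12.9,0) -> (17.5,0) [heading=0, draw]
  FD 2.4: (17.5,0) -> (19.9,0) [heading=0, draw]
  -- iteration 2/4 --
  FD 4.6: (19.9,0) -> (24.5,0) [heading=0, draw]
  FD 2.4: (24.5,0) -> (26.9,0) [heading=0, draw]
  -- iteration 3/4 --
  FD 4.6: (26.9,0) -> (31.5,0) [heading=0, draw]
  FD 2.4: (31.5,0) -> (33.9,0) [heading=0, draw]
  -- iteration 4/4 --
  FD 4.6: (33.9,0) -> (38.5,0) [heading=0, draw]
  FD 2.4: (38.5,0) -> (40.9,0) [heading=0, draw]
]
FD 12.3: (40.9,0) -> (53.2,0) [heading=0, draw]
PD: pen down
Final: pos=(53.2,0), heading=0, 10 segment(s) drawn

Segment lengths:
  seg 1: (0,0) -> (12.9,0), length = 12.9
  seg 2: (12.9,0) -> (17.5,0), length = 4.6
  seg 3: (17.5,0) -> (19.9,0), length = 2.4
  seg 4: (19.9,0) -> (24.5,0), length = 4.6
  seg 5: (24.5,0) -> (26.9,0), length = 2.4
  seg 6: (26.9,0) -> (31.5,0), length = 4.6
  seg 7: (31.5,0) -> (33.9,0), length = 2.4
  seg 8: (33.9,0) -> (38.5,0), length = 4.6
  seg 9: (38.5,0) -> (40.9,0), length = 2.4
  seg 10: (40.9,0) -> (53.2,0), length = 12.3
Total = 53.2

Answer: 53.2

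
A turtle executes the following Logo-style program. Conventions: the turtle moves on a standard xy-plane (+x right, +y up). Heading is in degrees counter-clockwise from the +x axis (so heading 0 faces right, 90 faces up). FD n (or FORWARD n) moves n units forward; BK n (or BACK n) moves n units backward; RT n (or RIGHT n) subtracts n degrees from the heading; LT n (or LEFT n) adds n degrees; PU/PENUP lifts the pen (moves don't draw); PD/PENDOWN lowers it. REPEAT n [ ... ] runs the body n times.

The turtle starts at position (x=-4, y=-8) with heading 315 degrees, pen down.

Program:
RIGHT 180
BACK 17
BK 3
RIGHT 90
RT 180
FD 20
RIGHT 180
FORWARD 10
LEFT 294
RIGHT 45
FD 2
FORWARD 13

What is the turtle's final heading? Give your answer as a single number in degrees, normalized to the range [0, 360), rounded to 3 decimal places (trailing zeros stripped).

Answer: 294

Derivation:
Executing turtle program step by step:
Start: pos=(-4,-8), heading=315, pen down
RT 180: heading 315 -> 135
BK 17: (-4,-8) -> (8.021,-20.021) [heading=135, draw]
BK 3: (8.021,-20.021) -> (10.142,-22.142) [heading=135, draw]
RT 90: heading 135 -> 45
RT 180: heading 45 -> 225
FD 20: (10.142,-22.142) -> (-4,-36.284) [heading=225, draw]
RT 180: heading 225 -> 45
FD 10: (-4,-36.284) -> (3.071,-29.213) [heading=45, draw]
LT 294: heading 45 -> 339
RT 45: heading 339 -> 294
FD 2: (3.071,-29.213) -> (3.885,-31.04) [heading=294, draw]
FD 13: (3.885,-31.04) -> (9.172,-42.916) [heading=294, draw]
Final: pos=(9.172,-42.916), heading=294, 6 segment(s) drawn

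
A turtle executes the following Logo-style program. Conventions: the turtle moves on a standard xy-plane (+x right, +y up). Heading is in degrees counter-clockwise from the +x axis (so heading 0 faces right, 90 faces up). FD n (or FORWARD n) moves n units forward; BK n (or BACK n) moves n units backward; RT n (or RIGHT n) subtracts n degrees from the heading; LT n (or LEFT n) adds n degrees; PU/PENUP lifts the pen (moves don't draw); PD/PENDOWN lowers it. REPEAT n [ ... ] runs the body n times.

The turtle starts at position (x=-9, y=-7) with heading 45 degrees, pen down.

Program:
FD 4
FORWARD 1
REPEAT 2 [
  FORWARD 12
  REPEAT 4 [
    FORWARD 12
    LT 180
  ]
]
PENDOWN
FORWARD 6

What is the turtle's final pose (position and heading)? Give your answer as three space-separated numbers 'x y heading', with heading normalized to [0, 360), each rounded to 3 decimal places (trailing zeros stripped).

Executing turtle program step by step:
Start: pos=(-9,-7), heading=45, pen down
FD 4: (-9,-7) -> (-6.172,-4.172) [heading=45, draw]
FD 1: (-6.172,-4.172) -> (-5.464,-3.464) [heading=45, draw]
REPEAT 2 [
  -- iteration 1/2 --
  FD 12: (-5.464,-3.464) -> (3.021,5.021) [heading=45, draw]
  REPEAT 4 [
    -- iteration 1/4 --
    FD 12: (3.021,5.021) -> (11.506,13.506) [heading=45, draw]
    LT 180: heading 45 -> 225
    -- iteration 2/4 --
    FD 12: (11.506,13.506) -> (3.021,5.021) [heading=225, draw]
    LT 180: heading 225 -> 45
    -- iteration 3/4 --
    FD 12: (3.021,5.021) -> (11.506,13.506) [heading=45, draw]
    LT 180: heading 45 -> 225
    -- iteration 4/4 --
    FD 12: (11.506,13.506) -> (3.021,5.021) [heading=225, draw]
    LT 180: heading 225 -> 45
  ]
  -- iteration 2/2 --
  FD 12: (3.021,5.021) -> (11.506,13.506) [heading=45, draw]
  REPEAT 4 [
    -- iteration 1/4 --
    FD 12: (11.506,13.506) -> (19.991,21.991) [heading=45, draw]
    LT 180: heading 45 -> 225
    -- iteration 2/4 --
    FD 12: (19.991,21.991) -> (11.506,13.506) [heading=225, draw]
    LT 180: heading 225 -> 45
    -- iteration 3/4 --
    FD 12: (11.506,13.506) -> (19.991,21.991) [heading=45, draw]
    LT 180: heading 45 -> 225
    -- iteration 4/4 --
    FD 12: (19.991,21.991) -> (11.506,13.506) [heading=225, draw]
    LT 180: heading 225 -> 45
  ]
]
PD: pen down
FD 6: (11.506,13.506) -> (15.749,17.749) [heading=45, draw]
Final: pos=(15.749,17.749), heading=45, 13 segment(s) drawn

Answer: 15.749 17.749 45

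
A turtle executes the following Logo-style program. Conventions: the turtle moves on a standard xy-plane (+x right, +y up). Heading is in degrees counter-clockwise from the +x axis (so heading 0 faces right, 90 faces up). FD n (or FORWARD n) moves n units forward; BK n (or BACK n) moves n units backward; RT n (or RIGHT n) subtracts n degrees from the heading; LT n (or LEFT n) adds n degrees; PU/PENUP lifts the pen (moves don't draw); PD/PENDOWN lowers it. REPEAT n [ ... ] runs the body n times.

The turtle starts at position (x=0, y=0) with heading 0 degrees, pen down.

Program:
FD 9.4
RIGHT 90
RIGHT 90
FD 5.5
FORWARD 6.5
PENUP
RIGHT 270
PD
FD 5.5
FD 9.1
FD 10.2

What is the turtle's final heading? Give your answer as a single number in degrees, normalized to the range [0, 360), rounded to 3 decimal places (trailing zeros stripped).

Executing turtle program step by step:
Start: pos=(0,0), heading=0, pen down
FD 9.4: (0,0) -> (9.4,0) [heading=0, draw]
RT 90: heading 0 -> 270
RT 90: heading 270 -> 180
FD 5.5: (9.4,0) -> (3.9,0) [heading=180, draw]
FD 6.5: (3.9,0) -> (-2.6,0) [heading=180, draw]
PU: pen up
RT 270: heading 180 -> 270
PD: pen down
FD 5.5: (-2.6,0) -> (-2.6,-5.5) [heading=270, draw]
FD 9.1: (-2.6,-5.5) -> (-2.6,-14.6) [heading=270, draw]
FD 10.2: (-2.6,-14.6) -> (-2.6,-24.8) [heading=270, draw]
Final: pos=(-2.6,-24.8), heading=270, 6 segment(s) drawn

Answer: 270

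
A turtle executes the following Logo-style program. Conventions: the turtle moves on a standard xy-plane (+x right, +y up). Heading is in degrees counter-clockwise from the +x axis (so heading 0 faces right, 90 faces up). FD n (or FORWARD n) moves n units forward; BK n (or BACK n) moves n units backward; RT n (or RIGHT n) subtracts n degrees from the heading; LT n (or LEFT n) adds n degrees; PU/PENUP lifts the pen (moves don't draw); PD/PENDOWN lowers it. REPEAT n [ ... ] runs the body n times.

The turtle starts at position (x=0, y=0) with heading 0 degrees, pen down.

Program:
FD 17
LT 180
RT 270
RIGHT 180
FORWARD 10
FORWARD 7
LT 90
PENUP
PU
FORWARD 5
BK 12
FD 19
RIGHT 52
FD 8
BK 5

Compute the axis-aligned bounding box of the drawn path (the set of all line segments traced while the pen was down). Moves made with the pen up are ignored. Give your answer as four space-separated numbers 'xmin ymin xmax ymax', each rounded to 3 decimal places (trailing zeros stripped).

Executing turtle program step by step:
Start: pos=(0,0), heading=0, pen down
FD 17: (0,0) -> (17,0) [heading=0, draw]
LT 180: heading 0 -> 180
RT 270: heading 180 -> 270
RT 180: heading 270 -> 90
FD 10: (17,0) -> (17,10) [heading=90, draw]
FD 7: (17,10) -> (17,17) [heading=90, draw]
LT 90: heading 90 -> 180
PU: pen up
PU: pen up
FD 5: (17,17) -> (12,17) [heading=180, move]
BK 12: (12,17) -> (24,17) [heading=180, move]
FD 19: (24,17) -> (5,17) [heading=180, move]
RT 52: heading 180 -> 128
FD 8: (5,17) -> (0.075,23.304) [heading=128, move]
BK 5: (0.075,23.304) -> (3.153,19.364) [heading=128, move]
Final: pos=(3.153,19.364), heading=128, 3 segment(s) drawn

Segment endpoints: x in {0, 17, 17}, y in {0, 10, 17}
xmin=0, ymin=0, xmax=17, ymax=17

Answer: 0 0 17 17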